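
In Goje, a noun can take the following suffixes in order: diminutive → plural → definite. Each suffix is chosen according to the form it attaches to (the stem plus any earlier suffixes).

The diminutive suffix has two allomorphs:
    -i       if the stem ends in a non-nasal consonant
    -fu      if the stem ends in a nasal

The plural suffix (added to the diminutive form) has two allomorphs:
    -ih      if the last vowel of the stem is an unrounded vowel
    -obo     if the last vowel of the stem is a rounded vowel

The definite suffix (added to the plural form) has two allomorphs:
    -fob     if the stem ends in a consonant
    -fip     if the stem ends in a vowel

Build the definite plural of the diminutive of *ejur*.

*ejur* — final consonant /r/ (non-nasal) → -i → *ejuri*.
The diminutive form *ejuri* — last vowel /i/ (an unrounded vowel) → -ih → *ejuriih*.
The final sound of the plural form *ejuriih* is /h/, which is a consonant, so the definite suffix is -fob, giving *ejuriihfob*.

ejuriihfob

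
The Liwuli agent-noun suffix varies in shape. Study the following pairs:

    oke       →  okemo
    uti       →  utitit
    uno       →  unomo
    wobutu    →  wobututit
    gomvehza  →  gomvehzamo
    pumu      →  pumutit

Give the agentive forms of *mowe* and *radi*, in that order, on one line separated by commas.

mowemo, raditit

Looking at the last vowel of each stem: -tit when the last vowel of the stem is a high vowel (*uti*, *wobutu*, *pumu*); -mo when the last vowel of the stem is a non-high vowel (*oke*, *uno*, *gomvehza*).
*mowe*: last vowel = /e/, a non-high vowel → -mo → *mowemo*.
*radi* — last vowel /i/ (a high vowel) → -tit → *raditit*.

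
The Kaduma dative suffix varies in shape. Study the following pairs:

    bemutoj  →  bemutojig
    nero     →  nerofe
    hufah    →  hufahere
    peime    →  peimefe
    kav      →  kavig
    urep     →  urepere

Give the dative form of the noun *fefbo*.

The suffix is conditioned by the final sound: -ere when the stem ends in a voiceless consonant (*hufah*, *urep*); -ig when the stem ends in a voiced consonant (*bemutoj*, *kav*); -fe when the stem ends in a vowel (*nero*, *peime*).
*fefbo* — final sound /o/ (a vowel) → -fe → *fefbofe*.

fefbofe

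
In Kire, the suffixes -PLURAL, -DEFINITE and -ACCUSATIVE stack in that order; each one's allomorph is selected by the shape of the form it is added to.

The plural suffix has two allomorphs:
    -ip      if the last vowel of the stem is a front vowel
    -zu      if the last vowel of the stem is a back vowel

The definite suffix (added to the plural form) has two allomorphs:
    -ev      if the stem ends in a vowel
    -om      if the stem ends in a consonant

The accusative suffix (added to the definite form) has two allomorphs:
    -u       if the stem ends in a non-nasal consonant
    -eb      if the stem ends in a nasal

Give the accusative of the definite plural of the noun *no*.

*no* — last vowel /o/ (a back vowel) → -zu → *nozu*.
The plural form *nozu*: final sound = /u/, a vowel → -ev → *nozuev*.
The final consonant of the definite form *nozuev* is /v/, which is non-nasal, so the accusative suffix is -u, giving *nozuevu*.

nozuevu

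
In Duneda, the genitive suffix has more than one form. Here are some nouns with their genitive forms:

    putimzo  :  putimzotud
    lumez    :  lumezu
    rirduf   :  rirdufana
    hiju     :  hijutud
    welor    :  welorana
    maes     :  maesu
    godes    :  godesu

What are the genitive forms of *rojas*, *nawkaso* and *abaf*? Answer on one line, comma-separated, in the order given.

rojasu, nawkasotud, abafana

The alternation tracks the final sound of the stem — -u when the stem ends in a sibilant (*lumez*, *maes*, *godes*); -ana when the stem ends in a non-sibilant consonant (*rirduf*, *welor*); -tud when the stem ends in a vowel (*putimzo*, *hiju*).
Since the final sound of *rojas* is /s/ (a sibilant), it takes -u, giving *rojasu*.
The final sound of *nawkaso* is /o/, which is a vowel, so the suffix is -tud, giving *nawkasotud*.
*abaf*: final sound = /f/, a non-sibilant consonant → -ana → *abafana*.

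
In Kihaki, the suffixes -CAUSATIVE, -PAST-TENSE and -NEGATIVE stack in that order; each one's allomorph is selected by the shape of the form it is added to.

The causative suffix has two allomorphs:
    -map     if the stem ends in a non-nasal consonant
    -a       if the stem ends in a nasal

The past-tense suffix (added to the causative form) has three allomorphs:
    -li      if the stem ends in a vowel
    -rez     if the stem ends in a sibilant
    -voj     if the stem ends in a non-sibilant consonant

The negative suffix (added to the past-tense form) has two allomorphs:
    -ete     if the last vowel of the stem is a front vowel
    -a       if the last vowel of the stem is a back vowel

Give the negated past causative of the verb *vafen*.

vafenaliete

The final consonant of *vafen* is /n/, which is a nasal, so the causative suffix is -a, giving *vafena*.
The causative form *vafena*: final sound = /a/, a vowel → -li → *vafenali*.
The last vowel of the past-tense form *vafenali* is /i/, which is a front vowel, so the negative suffix is -ete, giving *vafenaliete*.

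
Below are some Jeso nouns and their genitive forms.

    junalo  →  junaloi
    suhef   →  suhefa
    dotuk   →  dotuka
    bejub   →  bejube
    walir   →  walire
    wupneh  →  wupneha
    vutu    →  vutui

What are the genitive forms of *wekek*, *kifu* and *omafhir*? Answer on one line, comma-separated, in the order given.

wekeka, kifui, omafhire

The pattern is voicing of the final sound: -a when the stem ends in a voiceless consonant (*suhef*, *dotuk*, *wupneh*); -e when the stem ends in a voiced consonant (*bejub*, *walir*); -i when the stem ends in a vowel (*junalo*, *vutu*).
*wekek*: final sound = /k/, a voiceless consonant → -a → *wekeka*.
The final sound of *kifu* is /u/, which is a vowel, so the suffix is -i, giving *kifui*.
*omafhir*: final sound = /r/, a voiced consonant → -e → *omafhire*.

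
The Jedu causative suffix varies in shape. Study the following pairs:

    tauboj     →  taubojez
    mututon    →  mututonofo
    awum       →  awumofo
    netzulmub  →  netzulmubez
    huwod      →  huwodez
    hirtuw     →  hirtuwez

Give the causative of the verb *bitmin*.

bitminofo

The alternation tracks the final consonant of the stem — -ofo when the stem ends in a nasal (*mututon*, *awum*); -ez when the stem ends in a non-nasal consonant (*tauboj*, *netzulmub*, *huwod*, *hirtuw*).
The final consonant of *bitmin* is /n/, which is a nasal, so the suffix is -ofo, giving *bitminofo*.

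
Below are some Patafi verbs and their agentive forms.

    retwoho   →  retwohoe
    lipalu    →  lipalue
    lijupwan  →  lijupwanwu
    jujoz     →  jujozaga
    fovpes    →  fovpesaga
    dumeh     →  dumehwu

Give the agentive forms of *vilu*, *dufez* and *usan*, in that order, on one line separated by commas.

vilue, dufezaga, usanwu

The suffix is conditioned by the final sound: -aga when the stem ends in a sibilant (*jujoz*, *fovpes*); -wu when the stem ends in a non-sibilant consonant (*lijupwan*, *dumeh*); -e when the stem ends in a vowel (*retwoho*, *lipalu*).
The final sound of *vilu* is /u/, which is a vowel, so the suffix is -e, giving *vilue*.
Since the final sound of *dufez* is /z/ (a sibilant), it takes -aga, giving *dufezaga*.
Since the final sound of *usan* is /n/ (a non-sibilant consonant), it takes -wu, giving *usanwu*.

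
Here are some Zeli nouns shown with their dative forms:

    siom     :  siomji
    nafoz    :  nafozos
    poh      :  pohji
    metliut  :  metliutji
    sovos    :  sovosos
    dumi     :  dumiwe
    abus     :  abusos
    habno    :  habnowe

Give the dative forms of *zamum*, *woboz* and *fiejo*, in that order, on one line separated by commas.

The alternation tracks the final sound of the stem — -os when the stem ends in a sibilant (*nafoz*, *sovos*, *abus*); -ji when the stem ends in a non-sibilant consonant (*siom*, *poh*, *metliut*); -we when the stem ends in a vowel (*dumi*, *habno*).
Since the final sound of *zamum* is /m/ (a non-sibilant consonant), it takes -ji, giving *zamumji*.
*woboz*: final sound = /z/, a sibilant → -os → *wobozos*.
Since the final sound of *fiejo* is /o/ (a vowel), it takes -we, giving *fiejowe*.

zamumji, wobozos, fiejowe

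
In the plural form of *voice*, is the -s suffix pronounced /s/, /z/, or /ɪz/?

The stem *voice* ends in a sibilant (/s, z, ʃ, ʒ, tʃ, dʒ/).
The plural suffix surfaces as /ɪz/ after sibilants, /s/ after other voiceless consonants, and /z/ after other voiced sounds.
So the plural -s on *voice* is pronounced /ɪz/.

/ɪz/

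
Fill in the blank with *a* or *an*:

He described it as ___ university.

The indefinite article is chosen by the initial *sound* of the following word, not its spelling.
*university* begins with the sound /juː/ (u pronounced /juː/) — a consonant sound.
So the article is *a*: He described it as a university.

a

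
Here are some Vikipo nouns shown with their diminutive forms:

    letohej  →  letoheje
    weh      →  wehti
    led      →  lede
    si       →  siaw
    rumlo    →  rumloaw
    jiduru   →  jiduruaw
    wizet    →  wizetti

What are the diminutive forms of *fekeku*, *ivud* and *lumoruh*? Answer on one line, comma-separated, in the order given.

fekekuaw, ivude, lumoruhti

Looking at the final sound of each stem: -ti when the stem ends in a voiceless consonant (*weh*, *wizet*); -e when the stem ends in a voiced consonant (*letohej*, *led*); -aw when the stem ends in a vowel (*si*, *rumlo*, *jiduru*).
*fekeku* — final sound /u/ (a vowel) → -aw → *fekekuaw*.
*ivud* — final sound /d/ (a voiced consonant) → -e → *ivude*.
*lumoruh*: final sound = /h/, a voiceless consonant → -ti → *lumoruhti*.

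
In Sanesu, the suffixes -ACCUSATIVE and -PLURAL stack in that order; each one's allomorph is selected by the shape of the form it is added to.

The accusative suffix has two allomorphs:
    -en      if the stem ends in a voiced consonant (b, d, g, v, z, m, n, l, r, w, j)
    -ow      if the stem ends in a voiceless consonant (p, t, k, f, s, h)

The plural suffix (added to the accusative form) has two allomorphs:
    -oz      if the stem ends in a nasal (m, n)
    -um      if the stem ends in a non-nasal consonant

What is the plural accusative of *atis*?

atisowum

*atis* — final consonant /s/ (voiceless) → -ow → *atisow*.
Since the final consonant of the accusative form *atisow* is /w/ (non-nasal), it takes -um, giving *atisowum*.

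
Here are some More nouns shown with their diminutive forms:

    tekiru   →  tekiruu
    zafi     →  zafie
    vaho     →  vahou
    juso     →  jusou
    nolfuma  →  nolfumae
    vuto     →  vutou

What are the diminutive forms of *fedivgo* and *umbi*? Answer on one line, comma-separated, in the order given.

Looking at the last vowel of each stem: -u when the last vowel of the stem is a rounded vowel (*tekiru*, *vaho*, *juso*, *vuto*); -e when the last vowel of the stem is an unrounded vowel (*zafi*, *nolfuma*).
*fedivgo* — last vowel /o/ (a rounded vowel) → -u → *fedivgou*.
Since the last vowel of *umbi* is /i/ (an unrounded vowel), it takes -e, giving *umbie*.

fedivgou, umbie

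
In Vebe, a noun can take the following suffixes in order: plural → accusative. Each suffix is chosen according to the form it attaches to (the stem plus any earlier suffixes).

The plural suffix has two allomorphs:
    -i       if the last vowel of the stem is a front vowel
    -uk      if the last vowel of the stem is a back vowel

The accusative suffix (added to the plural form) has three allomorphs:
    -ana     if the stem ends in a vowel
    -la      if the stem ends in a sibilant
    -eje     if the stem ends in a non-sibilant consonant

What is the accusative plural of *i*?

iiana

Since the last vowel of *i* is /i/ (a front vowel), it takes -i, giving *ii*.
Since the final sound of the plural form *ii* is /i/ (a vowel), it takes -ana, giving *iiana*.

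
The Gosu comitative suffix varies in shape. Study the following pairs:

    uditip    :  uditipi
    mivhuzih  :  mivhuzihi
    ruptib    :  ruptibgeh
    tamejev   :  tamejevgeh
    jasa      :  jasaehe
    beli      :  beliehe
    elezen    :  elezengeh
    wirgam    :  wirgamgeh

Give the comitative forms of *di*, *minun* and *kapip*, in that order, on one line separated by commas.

The alternation tracks the final sound of the stem — -i when the stem ends in a voiceless consonant (*uditip*, *mivhuzih*); -geh when the stem ends in a voiced consonant (*ruptib*, *tamejev*, *elezen*, *wirgam*); -ehe when the stem ends in a vowel (*jasa*, *beli*).
*di*: final sound = /i/, a vowel → -ehe → *diehe*.
The final sound of *minun* is /n/, which is a voiced consonant, so the suffix is -geh, giving *minungeh*.
*kapip* — final sound /p/ (a voiceless consonant) → -i → *kapipi*.

diehe, minungeh, kapipi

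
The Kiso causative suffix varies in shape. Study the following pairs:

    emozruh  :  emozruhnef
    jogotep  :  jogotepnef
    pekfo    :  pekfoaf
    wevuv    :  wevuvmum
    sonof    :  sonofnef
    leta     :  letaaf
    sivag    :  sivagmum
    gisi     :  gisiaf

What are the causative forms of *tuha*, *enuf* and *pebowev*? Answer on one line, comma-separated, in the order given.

tuhaaf, enufnef, pebowevmum

Looking at the final sound of each stem: -nef when the stem ends in a voiceless consonant (*emozruh*, *jogotep*, *sonof*); -mum when the stem ends in a voiced consonant (*wevuv*, *sivag*); -af when the stem ends in a vowel (*pekfo*, *leta*, *gisi*).
*tuha* — final sound /a/ (a vowel) → -af → *tuhaaf*.
The final sound of *enuf* is /f/, which is a voiceless consonant, so the suffix is -nef, giving *enufnef*.
Since the final sound of *pebowev* is /v/ (a voiced consonant), it takes -mum, giving *pebowevmum*.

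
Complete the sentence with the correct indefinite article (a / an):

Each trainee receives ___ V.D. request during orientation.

The indefinite article is chosen by the initial *sound* of the following word, not its spelling.
The initialism *V.D.* is read letter by letter; the first letter, V, is pronounced /viː/, which begins with a consonant sound.
So the article is *a*: Each trainee receives a V.D. request during orientation.

a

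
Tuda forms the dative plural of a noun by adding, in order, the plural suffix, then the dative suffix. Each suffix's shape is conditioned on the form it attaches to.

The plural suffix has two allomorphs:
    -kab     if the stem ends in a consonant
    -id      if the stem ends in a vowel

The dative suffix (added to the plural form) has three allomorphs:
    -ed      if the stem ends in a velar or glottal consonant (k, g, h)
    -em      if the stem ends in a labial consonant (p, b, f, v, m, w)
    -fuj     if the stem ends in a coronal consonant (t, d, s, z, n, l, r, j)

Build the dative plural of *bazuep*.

bazuepkabem

The final sound of *bazuep* is /p/, which is a consonant, so the plural suffix is -kab, giving *bazuepkab*.
Since the final consonant of the plural form *bazuepkab* is /b/ (labial), it takes -em, giving *bazuepkabem*.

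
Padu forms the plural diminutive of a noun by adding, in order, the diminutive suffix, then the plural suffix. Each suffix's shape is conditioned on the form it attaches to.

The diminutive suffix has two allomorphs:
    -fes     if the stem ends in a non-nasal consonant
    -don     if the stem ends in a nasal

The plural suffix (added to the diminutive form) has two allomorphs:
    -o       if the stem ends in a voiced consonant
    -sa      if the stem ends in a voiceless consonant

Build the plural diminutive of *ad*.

adfessa

Since the final consonant of *ad* is /d/ (non-nasal), it takes -fes, giving *adfes*.
Since the final consonant of the diminutive form *adfes* is /s/ (voiceless), it takes -sa, giving *adfessa*.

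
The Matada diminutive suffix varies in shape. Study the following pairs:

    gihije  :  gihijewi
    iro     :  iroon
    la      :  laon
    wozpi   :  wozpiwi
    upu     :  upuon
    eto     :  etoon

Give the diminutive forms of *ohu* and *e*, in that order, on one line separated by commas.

The pattern is front/back vowel harmony: -wi when the last vowel of the stem is a front vowel (*gihije*, *wozpi*); -on when the last vowel of the stem is a back vowel (*iro*, *la*, *upu*, *eto*).
Since the last vowel of *ohu* is /u/ (a back vowel), it takes -on, giving *ohuon*.
*e* — last vowel /e/ (a front vowel) → -wi → *ewi*.

ohuon, ewi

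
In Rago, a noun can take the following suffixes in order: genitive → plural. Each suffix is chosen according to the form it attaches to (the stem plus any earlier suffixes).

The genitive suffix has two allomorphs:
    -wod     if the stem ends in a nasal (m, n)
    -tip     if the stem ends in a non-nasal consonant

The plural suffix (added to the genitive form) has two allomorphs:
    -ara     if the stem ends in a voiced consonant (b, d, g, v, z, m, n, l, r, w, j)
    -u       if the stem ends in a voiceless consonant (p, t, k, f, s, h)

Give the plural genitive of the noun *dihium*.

dihiumwodara

*dihium* — final consonant /m/ (a nasal) → -wod → *dihiumwod*.
The genitive form *dihiumwod*: final consonant = /d/, voiced → -ara → *dihiumwodara*.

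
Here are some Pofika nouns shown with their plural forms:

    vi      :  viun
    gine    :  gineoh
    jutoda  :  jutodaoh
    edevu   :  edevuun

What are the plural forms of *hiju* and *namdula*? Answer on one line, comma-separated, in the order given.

The suffix is conditioned by the last vowel: -un when the last vowel of the stem is a high vowel (*vi*, *edevu*); -oh when the last vowel of the stem is a non-high vowel (*gine*, *jutoda*).
The last vowel of *hiju* is /u/, which is a high vowel, so the suffix is -un, giving *hijuun*.
The last vowel of *namdula* is /a/, which is a non-high vowel, so the suffix is -oh, giving *namdulaoh*.

hijuun, namdulaoh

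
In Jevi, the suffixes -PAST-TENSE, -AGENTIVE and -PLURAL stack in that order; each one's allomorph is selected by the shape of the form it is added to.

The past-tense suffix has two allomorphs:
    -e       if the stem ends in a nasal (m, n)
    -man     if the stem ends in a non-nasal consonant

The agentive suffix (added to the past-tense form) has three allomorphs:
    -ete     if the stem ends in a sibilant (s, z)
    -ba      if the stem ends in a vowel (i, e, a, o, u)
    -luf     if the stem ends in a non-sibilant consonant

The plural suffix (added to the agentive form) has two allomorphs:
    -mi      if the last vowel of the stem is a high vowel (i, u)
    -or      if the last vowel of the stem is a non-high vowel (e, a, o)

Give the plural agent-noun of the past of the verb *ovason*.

The final consonant of *ovason* is /n/, which is a nasal, so the past-tense suffix is -e, giving *ovasone*.
The past-tense form *ovasone* — final sound /e/ (a vowel) → -ba → *ovasoneba*.
The agentive form *ovasoneba*: last vowel = /a/, a non-high vowel → -or → *ovasonebaor*.

ovasonebaor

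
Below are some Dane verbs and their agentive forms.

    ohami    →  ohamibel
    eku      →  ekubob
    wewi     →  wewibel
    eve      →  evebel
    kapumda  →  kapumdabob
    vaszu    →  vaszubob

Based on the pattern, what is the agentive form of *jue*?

juebel

The suffix is conditioned by the last vowel: -bel when the last vowel of the stem is a front vowel (*ohami*, *wewi*, *eve*); -bob when the last vowel of the stem is a back vowel (*eku*, *kapumda*, *vaszu*).
Since the last vowel of *jue* is /e/ (a front vowel), it takes -bel, giving *juebel*.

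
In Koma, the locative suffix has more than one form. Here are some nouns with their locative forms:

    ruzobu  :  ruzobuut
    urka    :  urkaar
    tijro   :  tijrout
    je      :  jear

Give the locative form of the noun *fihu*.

fihuut

Looking at the last vowel of each stem: -ut when the last vowel of the stem is a rounded vowel (*ruzobu*, *tijro*); -ar when the last vowel of the stem is an unrounded vowel (*urka*, *je*).
*fihu* — last vowel /u/ (a rounded vowel) → -ut → *fihuut*.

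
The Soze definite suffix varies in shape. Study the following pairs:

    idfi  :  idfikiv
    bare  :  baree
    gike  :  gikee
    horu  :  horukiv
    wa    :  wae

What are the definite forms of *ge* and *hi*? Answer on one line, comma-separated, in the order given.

The alternation tracks the last vowel of the stem — -kiv when the last vowel of the stem is a high vowel (*idfi*, *horu*); -e when the last vowel of the stem is a non-high vowel (*bare*, *gike*, *wa*).
Since the last vowel of *ge* is /e/ (a non-high vowel), it takes -e, giving *gee*.
The last vowel of *hi* is /i/, which is a high vowel, so the suffix is -kiv, giving *hikiv*.

gee, hikiv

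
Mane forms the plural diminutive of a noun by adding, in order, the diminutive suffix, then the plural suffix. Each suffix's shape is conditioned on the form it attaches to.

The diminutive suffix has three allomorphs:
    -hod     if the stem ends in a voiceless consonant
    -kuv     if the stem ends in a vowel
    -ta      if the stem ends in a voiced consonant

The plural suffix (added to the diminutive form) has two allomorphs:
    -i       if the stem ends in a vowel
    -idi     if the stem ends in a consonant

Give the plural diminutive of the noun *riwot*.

riwothodidi

*riwot* — final sound /t/ (a voiceless consonant) → -hod → *riwothod*.
The diminutive form *riwothod*: final sound = /d/, a consonant → -idi → *riwothodidi*.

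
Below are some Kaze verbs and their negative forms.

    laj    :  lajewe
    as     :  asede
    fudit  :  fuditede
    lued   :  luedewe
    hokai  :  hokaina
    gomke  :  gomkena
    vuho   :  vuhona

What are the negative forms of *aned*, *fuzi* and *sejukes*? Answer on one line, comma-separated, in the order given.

anedewe, fuzina, sejukesede

The alternation tracks the final sound of the stem — -ede when the stem ends in a voiceless consonant (*as*, *fudit*); -ewe when the stem ends in a voiced consonant (*laj*, *lued*); -na when the stem ends in a vowel (*hokai*, *gomke*, *vuho*).
The final sound of *aned* is /d/, which is a voiced consonant, so the suffix is -ewe, giving *anedewe*.
Since the final sound of *fuzi* is /i/ (a vowel), it takes -na, giving *fuzina*.
*sejukes* — final sound /s/ (a voiceless consonant) → -ede → *sejukesede*.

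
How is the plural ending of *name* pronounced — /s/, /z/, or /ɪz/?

/z/

The stem *name* ends in a voiced non-sibilant sound.
The plural suffix surfaces as /ɪz/ after sibilants, /s/ after other voiceless consonants, and /z/ after other voiced sounds.
So the plural -s on *name* is pronounced /z/.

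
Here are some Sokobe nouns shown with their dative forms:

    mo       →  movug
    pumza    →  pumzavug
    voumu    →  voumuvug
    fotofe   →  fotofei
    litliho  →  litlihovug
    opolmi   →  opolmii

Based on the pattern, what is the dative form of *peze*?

pezei

The suffix is conditioned by the last vowel: -i when the last vowel of the stem is a front vowel (*fotofe*, *opolmi*); -vug when the last vowel of the stem is a back vowel (*mo*, *pumza*, *voumu*, *litliho*).
*peze* — last vowel /e/ (a front vowel) → -i → *pezei*.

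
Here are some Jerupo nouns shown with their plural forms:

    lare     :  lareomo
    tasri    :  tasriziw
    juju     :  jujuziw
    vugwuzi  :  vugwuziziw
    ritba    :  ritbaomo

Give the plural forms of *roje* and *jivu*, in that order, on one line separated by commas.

The alternation tracks the last vowel of the stem — -ziw when the last vowel of the stem is a high vowel (*tasri*, *juju*, *vugwuzi*); -omo when the last vowel of the stem is a non-high vowel (*lare*, *ritba*).
*roje*: last vowel = /e/, a non-high vowel → -omo → *rojeomo*.
*jivu*: last vowel = /u/, a high vowel → -ziw → *jivuziw*.

rojeomo, jivuziw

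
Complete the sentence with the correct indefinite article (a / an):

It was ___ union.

The indefinite article is chosen by the initial *sound* of the following word, not its spelling.
*union* begins with the sound /juː/ (u pronounced /juː/) — a consonant sound.
So the article is *a*: It was a union.

a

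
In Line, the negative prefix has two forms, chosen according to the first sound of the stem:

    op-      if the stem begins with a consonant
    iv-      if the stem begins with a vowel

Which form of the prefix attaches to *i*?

iv-

*i*: first sound = /i/, a vowel → iv-.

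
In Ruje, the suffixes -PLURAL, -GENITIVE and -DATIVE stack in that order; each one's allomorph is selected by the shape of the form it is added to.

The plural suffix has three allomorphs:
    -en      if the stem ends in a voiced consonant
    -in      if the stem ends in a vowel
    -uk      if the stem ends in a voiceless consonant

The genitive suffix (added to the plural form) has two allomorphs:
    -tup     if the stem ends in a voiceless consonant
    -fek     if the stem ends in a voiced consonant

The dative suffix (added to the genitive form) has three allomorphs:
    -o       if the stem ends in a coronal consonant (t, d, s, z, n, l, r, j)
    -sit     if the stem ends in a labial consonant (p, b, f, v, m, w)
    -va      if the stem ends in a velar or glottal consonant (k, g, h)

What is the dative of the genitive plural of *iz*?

*iz* — final sound /z/ (a voiced consonant) → -en → *izen*.
The plural form *izen*: final consonant = /n/, voiced → -fek → *izenfek*.
The genitive form *izenfek* — final consonant /k/ (velar/glottal) → -va → *izenfekva*.

izenfekva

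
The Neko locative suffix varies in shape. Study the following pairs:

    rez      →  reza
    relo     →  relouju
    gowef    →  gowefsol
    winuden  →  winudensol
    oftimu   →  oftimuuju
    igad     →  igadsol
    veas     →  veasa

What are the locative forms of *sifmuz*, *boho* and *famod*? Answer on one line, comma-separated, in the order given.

sifmuza, bohouju, famodsol

The pattern is sibilance of the final sound: -a when the stem ends in a sibilant (*rez*, *veas*); -sol when the stem ends in a non-sibilant consonant (*gowef*, *winuden*, *igad*); -uju when the stem ends in a vowel (*relo*, *oftimu*).
The final sound of *sifmuz* is /z/, which is a sibilant, so the suffix is -a, giving *sifmuza*.
Since the final sound of *boho* is /o/ (a vowel), it takes -uju, giving *bohouju*.
*famod*: final sound = /d/, a non-sibilant consonant → -sol → *famodsol*.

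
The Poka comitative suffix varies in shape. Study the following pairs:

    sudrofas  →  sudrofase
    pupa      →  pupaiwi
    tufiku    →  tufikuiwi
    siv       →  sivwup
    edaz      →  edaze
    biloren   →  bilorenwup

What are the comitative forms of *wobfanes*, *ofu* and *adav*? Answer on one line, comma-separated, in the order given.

wobfanese, ofuiwi, adavwup

The pattern is sibilance of the final sound: -e when the stem ends in a sibilant (*sudrofas*, *edaz*); -wup when the stem ends in a non-sibilant consonant (*siv*, *biloren*); -iwi when the stem ends in a vowel (*pupa*, *tufiku*).
*wobfanes* — final sound /s/ (a sibilant) → -e → *wobfanese*.
*ofu* — final sound /u/ (a vowel) → -iwi → *ofuiwi*.
Since the final sound of *adav* is /v/ (a non-sibilant consonant), it takes -wup, giving *adavwup*.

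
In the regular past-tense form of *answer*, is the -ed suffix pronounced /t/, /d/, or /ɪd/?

/d/

The stem *answer* ends in a voiced sound other than /d/.
The -ed suffix is realized as /ɪd/ after /t, d/; as /t/ after other voiceless consonants; and as /d/ after other voiced sounds.
So -ed on *answer* is pronounced /d/.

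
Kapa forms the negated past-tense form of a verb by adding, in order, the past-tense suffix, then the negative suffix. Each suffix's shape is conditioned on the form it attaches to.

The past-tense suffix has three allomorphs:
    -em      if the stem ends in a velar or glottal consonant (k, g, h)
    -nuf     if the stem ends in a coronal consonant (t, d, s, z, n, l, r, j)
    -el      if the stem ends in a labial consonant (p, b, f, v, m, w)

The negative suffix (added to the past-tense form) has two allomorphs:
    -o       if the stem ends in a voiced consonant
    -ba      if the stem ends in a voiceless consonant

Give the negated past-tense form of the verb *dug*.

Since the final consonant of *dug* is /g/ (velar/glottal), it takes -em, giving *dugem*.
The final consonant of the past-tense form *dugem* is /m/, which is voiced, so the negative suffix is -o, giving *dugemo*.

dugemo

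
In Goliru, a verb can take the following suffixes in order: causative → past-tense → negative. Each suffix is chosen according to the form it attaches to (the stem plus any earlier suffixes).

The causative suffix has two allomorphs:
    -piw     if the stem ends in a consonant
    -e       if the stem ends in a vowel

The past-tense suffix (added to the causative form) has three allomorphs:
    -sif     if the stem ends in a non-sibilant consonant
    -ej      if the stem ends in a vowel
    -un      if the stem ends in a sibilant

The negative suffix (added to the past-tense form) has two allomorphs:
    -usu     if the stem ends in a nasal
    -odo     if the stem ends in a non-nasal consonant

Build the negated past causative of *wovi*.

*wovi*: final sound = /i/, a vowel → -e → *wovie*.
The final sound of the causative form *wovie* is /e/, which is a vowel, so the past-tense suffix is -ej, giving *wovieej*.
The final consonant of the past-tense form *wovieej* is /j/, which is non-nasal, so the negative suffix is -odo, giving *wovieejodo*.

wovieejodo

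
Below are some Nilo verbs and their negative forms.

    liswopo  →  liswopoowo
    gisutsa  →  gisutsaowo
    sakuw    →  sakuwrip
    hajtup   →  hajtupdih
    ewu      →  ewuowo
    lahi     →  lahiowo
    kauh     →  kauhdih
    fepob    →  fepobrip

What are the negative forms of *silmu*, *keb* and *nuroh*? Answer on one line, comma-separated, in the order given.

The suffix is conditioned by the final sound: -dih when the stem ends in a voiceless consonant (*hajtup*, *kauh*); -rip when the stem ends in a voiced consonant (*sakuw*, *fepob*); -owo when the stem ends in a vowel (*liswopo*, *gisutsa*, *ewu*, *lahi*).
*silmu* — final sound /u/ (a vowel) → -owo → *silmuowo*.
*keb* — final sound /b/ (a voiced consonant) → -rip → *kebrip*.
*nuroh*: final sound = /h/, a voiceless consonant → -dih → *nurohdih*.

silmuowo, kebrip, nurohdih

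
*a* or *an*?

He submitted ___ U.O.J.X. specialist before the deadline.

a

The indefinite article is chosen by the initial *sound* of the following word, not its spelling.
The initialism *U.O.J.X.* is read letter by letter; the first letter, U, is pronounced /juː/, which begins with a consonant sound.
So the article is *a*: He submitted a U.O.J.X. specialist before the deadline.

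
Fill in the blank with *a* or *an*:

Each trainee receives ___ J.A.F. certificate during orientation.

The indefinite article is chosen by the initial *sound* of the following word, not its spelling.
The initialism *J.A.F.* is read letter by letter; the first letter, J, is pronounced /dʒeɪ/, which begins with a consonant sound.
So the article is *a*: Each trainee receives a J.A.F. certificate during orientation.

a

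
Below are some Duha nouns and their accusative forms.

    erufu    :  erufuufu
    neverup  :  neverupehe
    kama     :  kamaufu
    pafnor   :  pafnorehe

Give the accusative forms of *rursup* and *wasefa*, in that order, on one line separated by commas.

rursupehe, wasefaufu

The pattern is consonant vs. vowel: -ehe when the stem ends in a consonant (*neverup*, *pafnor*); -ufu when the stem ends in a vowel (*erufu*, *kama*).
*rursup*: final sound = /p/, a consonant → -ehe → *rursupehe*.
The final sound of *wasefa* is /a/, which is a vowel, so the suffix is -ufu, giving *wasefaufu*.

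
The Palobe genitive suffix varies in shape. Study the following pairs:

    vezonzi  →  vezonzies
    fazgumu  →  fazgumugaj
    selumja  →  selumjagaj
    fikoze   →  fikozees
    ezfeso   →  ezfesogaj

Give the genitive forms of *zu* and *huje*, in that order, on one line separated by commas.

zugaj, hujees

The pattern is front/back vowel harmony: -es when the last vowel of the stem is a front vowel (*vezonzi*, *fikoze*); -gaj when the last vowel of the stem is a back vowel (*fazgumu*, *selumja*, *ezfeso*).
Since the last vowel of *zu* is /u/ (a back vowel), it takes -gaj, giving *zugaj*.
*huje* — last vowel /e/ (a front vowel) → -es → *hujees*.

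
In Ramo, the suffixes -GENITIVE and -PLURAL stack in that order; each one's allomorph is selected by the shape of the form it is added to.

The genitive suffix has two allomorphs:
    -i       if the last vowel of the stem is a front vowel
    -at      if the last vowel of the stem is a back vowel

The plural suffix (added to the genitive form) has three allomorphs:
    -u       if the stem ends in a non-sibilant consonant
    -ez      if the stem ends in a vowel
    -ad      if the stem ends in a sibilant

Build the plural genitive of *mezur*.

mezuratu

*mezur* — last vowel /u/ (a back vowel) → -at → *mezurat*.
The final sound of the genitive form *mezurat* is /t/, which is a non-sibilant consonant, so the plural suffix is -u, giving *mezuratu*.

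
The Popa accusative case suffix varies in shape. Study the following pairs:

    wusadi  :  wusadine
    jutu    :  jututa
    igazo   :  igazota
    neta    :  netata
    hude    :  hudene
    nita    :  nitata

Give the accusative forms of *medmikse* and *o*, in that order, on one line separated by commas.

medmiksene, ota

Looking at the last vowel of each stem: -ne when the last vowel of the stem is a front vowel (*wusadi*, *hude*); -ta when the last vowel of the stem is a back vowel (*jutu*, *igazo*, *neta*, *nita*).
Since the last vowel of *medmikse* is /e/ (a front vowel), it takes -ne, giving *medmiksene*.
*o* — last vowel /o/ (a back vowel) → -ta → *ota*.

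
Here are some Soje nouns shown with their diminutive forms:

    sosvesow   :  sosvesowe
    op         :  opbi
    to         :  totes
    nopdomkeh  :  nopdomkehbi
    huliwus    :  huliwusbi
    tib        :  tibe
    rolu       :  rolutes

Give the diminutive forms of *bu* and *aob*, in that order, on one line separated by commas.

butes, aobe

The pattern is voicing of the final sound: -bi when the stem ends in a voiceless consonant (*op*, *nopdomkeh*, *huliwus*); -e when the stem ends in a voiced consonant (*sosvesow*, *tib*); -tes when the stem ends in a vowel (*to*, *rolu*).
*bu* — final sound /u/ (a vowel) → -tes → *butes*.
*aob* — final sound /b/ (a voiced consonant) → -e → *aobe*.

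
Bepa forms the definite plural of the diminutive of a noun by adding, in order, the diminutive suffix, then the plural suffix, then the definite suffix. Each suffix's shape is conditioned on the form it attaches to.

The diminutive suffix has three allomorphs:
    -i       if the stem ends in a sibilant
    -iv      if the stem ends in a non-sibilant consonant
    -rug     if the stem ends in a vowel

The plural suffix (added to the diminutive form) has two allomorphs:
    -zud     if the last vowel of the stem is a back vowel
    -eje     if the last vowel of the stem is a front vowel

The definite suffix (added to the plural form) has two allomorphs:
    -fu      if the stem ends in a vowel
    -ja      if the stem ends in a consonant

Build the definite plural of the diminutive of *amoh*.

amohivejefu

*amoh* — final sound /h/ (a non-sibilant consonant) → -iv → *amohiv*.
The diminutive form *amohiv*: last vowel = /i/, a front vowel → -eje → *amohiveje*.
The plural form *amohiveje* — final sound /e/ (a vowel) → -fu → *amohivejefu*.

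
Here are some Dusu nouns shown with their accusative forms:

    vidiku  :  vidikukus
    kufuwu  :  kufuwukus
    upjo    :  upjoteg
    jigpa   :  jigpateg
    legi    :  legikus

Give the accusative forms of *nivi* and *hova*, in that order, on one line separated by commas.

nivikus, hovateg

The alternation tracks the last vowel of the stem — -kus when the last vowel of the stem is a high vowel (*vidiku*, *kufuwu*, *legi*); -teg when the last vowel of the stem is a non-high vowel (*upjo*, *jigpa*).
*nivi*: last vowel = /i/, a high vowel → -kus → *nivikus*.
The last vowel of *hova* is /a/, which is a non-high vowel, so the suffix is -teg, giving *hovateg*.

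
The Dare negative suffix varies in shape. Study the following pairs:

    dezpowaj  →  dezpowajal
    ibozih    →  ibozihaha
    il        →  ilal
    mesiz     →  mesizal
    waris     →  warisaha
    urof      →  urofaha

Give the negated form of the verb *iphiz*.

The suffix is conditioned by the final consonant: -aha when the stem ends in a voiceless consonant (*ibozih*, *waris*, *urof*); -al when the stem ends in a voiced consonant (*dezpowaj*, *il*, *mesiz*).
*iphiz*: final consonant = /z/, voiced → -al → *iphizal*.

iphizal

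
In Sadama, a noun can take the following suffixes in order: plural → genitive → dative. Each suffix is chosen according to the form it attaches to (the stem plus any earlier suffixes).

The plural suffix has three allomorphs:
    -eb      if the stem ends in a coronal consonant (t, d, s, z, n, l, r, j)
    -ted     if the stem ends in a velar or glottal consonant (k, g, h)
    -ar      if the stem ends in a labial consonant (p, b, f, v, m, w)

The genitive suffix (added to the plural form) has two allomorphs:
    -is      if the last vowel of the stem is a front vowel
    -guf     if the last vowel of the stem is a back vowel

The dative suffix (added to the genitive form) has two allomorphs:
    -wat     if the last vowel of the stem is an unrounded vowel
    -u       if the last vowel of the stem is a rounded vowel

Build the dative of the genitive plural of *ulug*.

Since the final consonant of *ulug* is /g/ (velar/glottal), it takes -ted, giving *ulugted*.
The last vowel of the plural form *ulugted* is /e/, which is a front vowel, so the genitive suffix is -is, giving *ulugtedis*.
The genitive form *ulugtedis*: last vowel = /i/, an unrounded vowel → -wat → *ulugtediswat*.

ulugtediswat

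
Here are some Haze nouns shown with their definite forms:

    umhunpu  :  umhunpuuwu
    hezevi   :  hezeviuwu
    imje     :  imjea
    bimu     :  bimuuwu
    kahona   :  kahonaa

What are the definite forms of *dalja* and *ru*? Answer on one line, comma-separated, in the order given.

daljaa, ruuwu

Looking at the last vowel of each stem: -uwu when the last vowel of the stem is a high vowel (*umhunpu*, *hezevi*, *bimu*); -a when the last vowel of the stem is a non-high vowel (*imje*, *kahona*).
*dalja* — last vowel /a/ (a non-high vowel) → -a → *daljaa*.
*ru*: last vowel = /u/, a high vowel → -uwu → *ruuwu*.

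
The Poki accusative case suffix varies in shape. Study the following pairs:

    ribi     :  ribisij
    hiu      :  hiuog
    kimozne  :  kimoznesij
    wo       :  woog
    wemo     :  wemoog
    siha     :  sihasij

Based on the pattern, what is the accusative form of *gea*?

geasij

The alternation tracks the last vowel of the stem — -og when the last vowel of the stem is a rounded vowel (*hiu*, *wo*, *wemo*); -sij when the last vowel of the stem is an unrounded vowel (*ribi*, *kimozne*, *siha*).
Since the last vowel of *gea* is /a/ (an unrounded vowel), it takes -sij, giving *geasij*.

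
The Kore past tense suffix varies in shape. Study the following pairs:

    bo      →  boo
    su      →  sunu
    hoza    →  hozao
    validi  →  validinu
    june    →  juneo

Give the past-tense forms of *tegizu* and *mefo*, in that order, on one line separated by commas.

tegizunu, mefoo

The alternation tracks the last vowel of the stem — -nu when the last vowel of the stem is a high vowel (*su*, *validi*); -o when the last vowel of the stem is a non-high vowel (*bo*, *hoza*, *june*).
Since the last vowel of *tegizu* is /u/ (a high vowel), it takes -nu, giving *tegizunu*.
*mefo*: last vowel = /o/, a non-high vowel → -o → *mefoo*.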